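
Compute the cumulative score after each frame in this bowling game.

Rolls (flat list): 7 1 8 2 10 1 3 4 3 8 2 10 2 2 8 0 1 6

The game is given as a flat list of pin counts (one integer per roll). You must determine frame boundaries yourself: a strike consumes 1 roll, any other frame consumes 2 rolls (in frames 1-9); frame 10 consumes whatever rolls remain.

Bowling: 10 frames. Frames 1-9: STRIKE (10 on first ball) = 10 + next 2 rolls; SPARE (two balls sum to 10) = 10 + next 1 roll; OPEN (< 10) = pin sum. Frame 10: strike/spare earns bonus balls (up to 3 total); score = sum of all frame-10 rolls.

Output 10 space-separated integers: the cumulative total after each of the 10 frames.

Frame 1: OPEN (7+1=8). Cumulative: 8
Frame 2: SPARE (8+2=10). 10 + next roll (10) = 20. Cumulative: 28
Frame 3: STRIKE. 10 + next two rolls (1+3) = 14. Cumulative: 42
Frame 4: OPEN (1+3=4). Cumulative: 46
Frame 5: OPEN (4+3=7). Cumulative: 53
Frame 6: SPARE (8+2=10). 10 + next roll (10) = 20. Cumulative: 73
Frame 7: STRIKE. 10 + next two rolls (2+2) = 14. Cumulative: 87
Frame 8: OPEN (2+2=4). Cumulative: 91
Frame 9: OPEN (8+0=8). Cumulative: 99
Frame 10: OPEN. Sum of all frame-10 rolls (1+6) = 7. Cumulative: 106

Answer: 8 28 42 46 53 73 87 91 99 106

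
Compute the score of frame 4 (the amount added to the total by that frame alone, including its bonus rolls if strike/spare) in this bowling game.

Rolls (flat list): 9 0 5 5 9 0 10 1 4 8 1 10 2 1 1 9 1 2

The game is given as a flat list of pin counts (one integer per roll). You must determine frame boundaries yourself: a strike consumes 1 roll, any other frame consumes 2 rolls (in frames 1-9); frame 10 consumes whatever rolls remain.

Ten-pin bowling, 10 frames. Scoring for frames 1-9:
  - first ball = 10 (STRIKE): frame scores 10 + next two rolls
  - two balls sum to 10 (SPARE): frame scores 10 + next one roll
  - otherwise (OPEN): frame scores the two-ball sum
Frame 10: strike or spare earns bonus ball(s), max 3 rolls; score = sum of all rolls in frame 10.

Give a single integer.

Frame 1: OPEN (9+0=9). Cumulative: 9
Frame 2: SPARE (5+5=10). 10 + next roll (9) = 19. Cumulative: 28
Frame 3: OPEN (9+0=9). Cumulative: 37
Frame 4: STRIKE. 10 + next two rolls (1+4) = 15. Cumulative: 52
Frame 5: OPEN (1+4=5). Cumulative: 57
Frame 6: OPEN (8+1=9). Cumulative: 66

Answer: 15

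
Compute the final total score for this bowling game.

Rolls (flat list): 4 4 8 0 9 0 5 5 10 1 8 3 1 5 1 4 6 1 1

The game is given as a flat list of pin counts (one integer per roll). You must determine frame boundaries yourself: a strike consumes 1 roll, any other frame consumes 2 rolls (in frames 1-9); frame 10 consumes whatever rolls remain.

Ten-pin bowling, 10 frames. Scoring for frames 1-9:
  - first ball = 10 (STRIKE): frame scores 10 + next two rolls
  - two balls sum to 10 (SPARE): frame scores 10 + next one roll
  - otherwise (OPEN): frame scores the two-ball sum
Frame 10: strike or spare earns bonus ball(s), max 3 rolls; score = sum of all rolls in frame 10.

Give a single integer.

Answer: 96

Derivation:
Frame 1: OPEN (4+4=8). Cumulative: 8
Frame 2: OPEN (8+0=8). Cumulative: 16
Frame 3: OPEN (9+0=9). Cumulative: 25
Frame 4: SPARE (5+5=10). 10 + next roll (10) = 20. Cumulative: 45
Frame 5: STRIKE. 10 + next two rolls (1+8) = 19. Cumulative: 64
Frame 6: OPEN (1+8=9). Cumulative: 73
Frame 7: OPEN (3+1=4). Cumulative: 77
Frame 8: OPEN (5+1=6). Cumulative: 83
Frame 9: SPARE (4+6=10). 10 + next roll (1) = 11. Cumulative: 94
Frame 10: OPEN. Sum of all frame-10 rolls (1+1) = 2. Cumulative: 96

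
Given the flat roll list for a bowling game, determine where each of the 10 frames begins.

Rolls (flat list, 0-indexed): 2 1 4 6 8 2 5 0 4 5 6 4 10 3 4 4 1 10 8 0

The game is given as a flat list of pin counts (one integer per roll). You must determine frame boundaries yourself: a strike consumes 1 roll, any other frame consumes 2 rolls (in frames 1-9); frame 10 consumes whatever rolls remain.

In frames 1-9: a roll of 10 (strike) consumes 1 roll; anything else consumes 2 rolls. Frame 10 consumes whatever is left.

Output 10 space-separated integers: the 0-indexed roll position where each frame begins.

Answer: 0 2 4 6 8 10 12 13 15 17

Derivation:
Frame 1 starts at roll index 0: rolls=2,1 (sum=3), consumes 2 rolls
Frame 2 starts at roll index 2: rolls=4,6 (sum=10), consumes 2 rolls
Frame 3 starts at roll index 4: rolls=8,2 (sum=10), consumes 2 rolls
Frame 4 starts at roll index 6: rolls=5,0 (sum=5), consumes 2 rolls
Frame 5 starts at roll index 8: rolls=4,5 (sum=9), consumes 2 rolls
Frame 6 starts at roll index 10: rolls=6,4 (sum=10), consumes 2 rolls
Frame 7 starts at roll index 12: roll=10 (strike), consumes 1 roll
Frame 8 starts at roll index 13: rolls=3,4 (sum=7), consumes 2 rolls
Frame 9 starts at roll index 15: rolls=4,1 (sum=5), consumes 2 rolls
Frame 10 starts at roll index 17: 3 remaining rolls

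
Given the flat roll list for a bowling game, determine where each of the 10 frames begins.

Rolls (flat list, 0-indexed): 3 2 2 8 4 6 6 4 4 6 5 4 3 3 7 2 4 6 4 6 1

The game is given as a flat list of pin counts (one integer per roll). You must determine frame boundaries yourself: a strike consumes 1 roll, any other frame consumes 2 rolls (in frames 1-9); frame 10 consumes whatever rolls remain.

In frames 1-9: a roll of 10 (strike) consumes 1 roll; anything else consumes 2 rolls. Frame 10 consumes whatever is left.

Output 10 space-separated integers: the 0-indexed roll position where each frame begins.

Frame 1 starts at roll index 0: rolls=3,2 (sum=5), consumes 2 rolls
Frame 2 starts at roll index 2: rolls=2,8 (sum=10), consumes 2 rolls
Frame 3 starts at roll index 4: rolls=4,6 (sum=10), consumes 2 rolls
Frame 4 starts at roll index 6: rolls=6,4 (sum=10), consumes 2 rolls
Frame 5 starts at roll index 8: rolls=4,6 (sum=10), consumes 2 rolls
Frame 6 starts at roll index 10: rolls=5,4 (sum=9), consumes 2 rolls
Frame 7 starts at roll index 12: rolls=3,3 (sum=6), consumes 2 rolls
Frame 8 starts at roll index 14: rolls=7,2 (sum=9), consumes 2 rolls
Frame 9 starts at roll index 16: rolls=4,6 (sum=10), consumes 2 rolls
Frame 10 starts at roll index 18: 3 remaining rolls

Answer: 0 2 4 6 8 10 12 14 16 18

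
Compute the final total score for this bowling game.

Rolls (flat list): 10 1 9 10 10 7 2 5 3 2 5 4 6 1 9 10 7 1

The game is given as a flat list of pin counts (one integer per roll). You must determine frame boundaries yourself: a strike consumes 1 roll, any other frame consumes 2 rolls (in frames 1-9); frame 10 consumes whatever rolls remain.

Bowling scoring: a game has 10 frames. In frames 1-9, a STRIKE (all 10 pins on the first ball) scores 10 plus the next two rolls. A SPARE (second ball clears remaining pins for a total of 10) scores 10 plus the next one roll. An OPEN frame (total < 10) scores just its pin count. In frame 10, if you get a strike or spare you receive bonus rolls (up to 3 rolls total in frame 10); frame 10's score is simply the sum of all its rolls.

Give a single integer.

Answer: 159

Derivation:
Frame 1: STRIKE. 10 + next two rolls (1+9) = 20. Cumulative: 20
Frame 2: SPARE (1+9=10). 10 + next roll (10) = 20. Cumulative: 40
Frame 3: STRIKE. 10 + next two rolls (10+7) = 27. Cumulative: 67
Frame 4: STRIKE. 10 + next two rolls (7+2) = 19. Cumulative: 86
Frame 5: OPEN (7+2=9). Cumulative: 95
Frame 6: OPEN (5+3=8). Cumulative: 103
Frame 7: OPEN (2+5=7). Cumulative: 110
Frame 8: SPARE (4+6=10). 10 + next roll (1) = 11. Cumulative: 121
Frame 9: SPARE (1+9=10). 10 + next roll (10) = 20. Cumulative: 141
Frame 10: STRIKE. Sum of all frame-10 rolls (10+7+1) = 18. Cumulative: 159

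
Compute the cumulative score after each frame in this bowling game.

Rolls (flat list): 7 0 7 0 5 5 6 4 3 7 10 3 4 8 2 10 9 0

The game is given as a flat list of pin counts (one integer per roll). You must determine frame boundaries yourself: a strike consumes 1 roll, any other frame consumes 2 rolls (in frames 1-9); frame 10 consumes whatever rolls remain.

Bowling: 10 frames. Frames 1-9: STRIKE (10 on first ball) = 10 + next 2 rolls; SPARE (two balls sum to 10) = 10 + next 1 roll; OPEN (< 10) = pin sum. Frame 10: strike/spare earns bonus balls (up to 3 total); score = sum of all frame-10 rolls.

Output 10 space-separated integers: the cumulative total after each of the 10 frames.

Frame 1: OPEN (7+0=7). Cumulative: 7
Frame 2: OPEN (7+0=7). Cumulative: 14
Frame 3: SPARE (5+5=10). 10 + next roll (6) = 16. Cumulative: 30
Frame 4: SPARE (6+4=10). 10 + next roll (3) = 13. Cumulative: 43
Frame 5: SPARE (3+7=10). 10 + next roll (10) = 20. Cumulative: 63
Frame 6: STRIKE. 10 + next two rolls (3+4) = 17. Cumulative: 80
Frame 7: OPEN (3+4=7). Cumulative: 87
Frame 8: SPARE (8+2=10). 10 + next roll (10) = 20. Cumulative: 107
Frame 9: STRIKE. 10 + next two rolls (9+0) = 19. Cumulative: 126
Frame 10: OPEN. Sum of all frame-10 rolls (9+0) = 9. Cumulative: 135

Answer: 7 14 30 43 63 80 87 107 126 135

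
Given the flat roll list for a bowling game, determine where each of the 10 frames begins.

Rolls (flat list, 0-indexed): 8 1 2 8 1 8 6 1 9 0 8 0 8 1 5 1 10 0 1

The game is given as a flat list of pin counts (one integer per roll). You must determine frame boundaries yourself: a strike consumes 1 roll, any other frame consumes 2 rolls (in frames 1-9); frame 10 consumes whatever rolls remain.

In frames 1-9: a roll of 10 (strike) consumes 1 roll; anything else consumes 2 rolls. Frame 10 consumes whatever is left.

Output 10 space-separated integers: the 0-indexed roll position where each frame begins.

Answer: 0 2 4 6 8 10 12 14 16 17

Derivation:
Frame 1 starts at roll index 0: rolls=8,1 (sum=9), consumes 2 rolls
Frame 2 starts at roll index 2: rolls=2,8 (sum=10), consumes 2 rolls
Frame 3 starts at roll index 4: rolls=1,8 (sum=9), consumes 2 rolls
Frame 4 starts at roll index 6: rolls=6,1 (sum=7), consumes 2 rolls
Frame 5 starts at roll index 8: rolls=9,0 (sum=9), consumes 2 rolls
Frame 6 starts at roll index 10: rolls=8,0 (sum=8), consumes 2 rolls
Frame 7 starts at roll index 12: rolls=8,1 (sum=9), consumes 2 rolls
Frame 8 starts at roll index 14: rolls=5,1 (sum=6), consumes 2 rolls
Frame 9 starts at roll index 16: roll=10 (strike), consumes 1 roll
Frame 10 starts at roll index 17: 2 remaining rolls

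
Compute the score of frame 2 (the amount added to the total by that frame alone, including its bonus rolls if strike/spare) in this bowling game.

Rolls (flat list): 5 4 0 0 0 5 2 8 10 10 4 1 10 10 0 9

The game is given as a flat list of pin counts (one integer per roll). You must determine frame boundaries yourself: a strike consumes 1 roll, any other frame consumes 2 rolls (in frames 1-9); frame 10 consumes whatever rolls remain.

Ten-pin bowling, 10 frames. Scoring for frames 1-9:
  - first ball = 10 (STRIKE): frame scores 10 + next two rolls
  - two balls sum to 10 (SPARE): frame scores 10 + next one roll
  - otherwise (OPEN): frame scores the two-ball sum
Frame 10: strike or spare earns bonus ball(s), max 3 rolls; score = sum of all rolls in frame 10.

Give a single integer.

Frame 1: OPEN (5+4=9). Cumulative: 9
Frame 2: OPEN (0+0=0). Cumulative: 9
Frame 3: OPEN (0+5=5). Cumulative: 14
Frame 4: SPARE (2+8=10). 10 + next roll (10) = 20. Cumulative: 34

Answer: 0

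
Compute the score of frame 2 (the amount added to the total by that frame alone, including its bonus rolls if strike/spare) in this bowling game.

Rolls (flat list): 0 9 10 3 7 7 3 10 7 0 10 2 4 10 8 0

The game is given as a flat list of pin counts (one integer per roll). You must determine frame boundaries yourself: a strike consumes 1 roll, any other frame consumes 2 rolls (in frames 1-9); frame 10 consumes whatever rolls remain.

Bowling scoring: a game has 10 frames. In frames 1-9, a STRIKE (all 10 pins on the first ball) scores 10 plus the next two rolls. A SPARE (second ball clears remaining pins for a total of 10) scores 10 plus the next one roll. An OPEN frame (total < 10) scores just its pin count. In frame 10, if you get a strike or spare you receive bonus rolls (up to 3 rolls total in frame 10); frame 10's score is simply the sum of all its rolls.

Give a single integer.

Frame 1: OPEN (0+9=9). Cumulative: 9
Frame 2: STRIKE. 10 + next two rolls (3+7) = 20. Cumulative: 29
Frame 3: SPARE (3+7=10). 10 + next roll (7) = 17. Cumulative: 46
Frame 4: SPARE (7+3=10). 10 + next roll (10) = 20. Cumulative: 66

Answer: 20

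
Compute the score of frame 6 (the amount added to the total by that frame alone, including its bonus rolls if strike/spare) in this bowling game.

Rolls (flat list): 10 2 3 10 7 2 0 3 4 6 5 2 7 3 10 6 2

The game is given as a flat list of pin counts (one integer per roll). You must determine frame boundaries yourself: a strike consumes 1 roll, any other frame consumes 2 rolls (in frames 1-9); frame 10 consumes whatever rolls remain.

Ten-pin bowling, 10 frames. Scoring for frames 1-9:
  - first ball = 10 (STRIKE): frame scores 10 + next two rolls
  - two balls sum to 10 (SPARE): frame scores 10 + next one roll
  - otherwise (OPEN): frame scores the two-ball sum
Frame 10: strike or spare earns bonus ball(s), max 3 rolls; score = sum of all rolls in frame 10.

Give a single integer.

Answer: 15

Derivation:
Frame 1: STRIKE. 10 + next two rolls (2+3) = 15. Cumulative: 15
Frame 2: OPEN (2+3=5). Cumulative: 20
Frame 3: STRIKE. 10 + next two rolls (7+2) = 19. Cumulative: 39
Frame 4: OPEN (7+2=9). Cumulative: 48
Frame 5: OPEN (0+3=3). Cumulative: 51
Frame 6: SPARE (4+6=10). 10 + next roll (5) = 15. Cumulative: 66
Frame 7: OPEN (5+2=7). Cumulative: 73
Frame 8: SPARE (7+3=10). 10 + next roll (10) = 20. Cumulative: 93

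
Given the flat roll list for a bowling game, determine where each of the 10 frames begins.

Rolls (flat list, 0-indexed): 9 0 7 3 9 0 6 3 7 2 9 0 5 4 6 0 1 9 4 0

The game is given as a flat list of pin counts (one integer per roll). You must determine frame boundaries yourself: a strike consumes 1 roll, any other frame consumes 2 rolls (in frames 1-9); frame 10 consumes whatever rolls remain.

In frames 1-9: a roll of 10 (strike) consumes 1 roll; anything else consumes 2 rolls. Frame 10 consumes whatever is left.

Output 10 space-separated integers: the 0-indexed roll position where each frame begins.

Answer: 0 2 4 6 8 10 12 14 16 18

Derivation:
Frame 1 starts at roll index 0: rolls=9,0 (sum=9), consumes 2 rolls
Frame 2 starts at roll index 2: rolls=7,3 (sum=10), consumes 2 rolls
Frame 3 starts at roll index 4: rolls=9,0 (sum=9), consumes 2 rolls
Frame 4 starts at roll index 6: rolls=6,3 (sum=9), consumes 2 rolls
Frame 5 starts at roll index 8: rolls=7,2 (sum=9), consumes 2 rolls
Frame 6 starts at roll index 10: rolls=9,0 (sum=9), consumes 2 rolls
Frame 7 starts at roll index 12: rolls=5,4 (sum=9), consumes 2 rolls
Frame 8 starts at roll index 14: rolls=6,0 (sum=6), consumes 2 rolls
Frame 9 starts at roll index 16: rolls=1,9 (sum=10), consumes 2 rolls
Frame 10 starts at roll index 18: 2 remaining rolls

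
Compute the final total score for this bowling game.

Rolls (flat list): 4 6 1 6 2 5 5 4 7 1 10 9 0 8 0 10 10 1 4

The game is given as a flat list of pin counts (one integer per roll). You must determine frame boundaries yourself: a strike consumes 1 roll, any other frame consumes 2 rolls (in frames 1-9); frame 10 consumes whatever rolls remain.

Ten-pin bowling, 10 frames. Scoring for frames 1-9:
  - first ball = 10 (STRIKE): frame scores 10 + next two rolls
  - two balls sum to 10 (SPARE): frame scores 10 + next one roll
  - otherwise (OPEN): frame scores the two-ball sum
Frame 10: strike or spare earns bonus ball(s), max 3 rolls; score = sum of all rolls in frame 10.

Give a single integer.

Frame 1: SPARE (4+6=10). 10 + next roll (1) = 11. Cumulative: 11
Frame 2: OPEN (1+6=7). Cumulative: 18
Frame 3: OPEN (2+5=7). Cumulative: 25
Frame 4: OPEN (5+4=9). Cumulative: 34
Frame 5: OPEN (7+1=8). Cumulative: 42
Frame 6: STRIKE. 10 + next two rolls (9+0) = 19. Cumulative: 61
Frame 7: OPEN (9+0=9). Cumulative: 70
Frame 8: OPEN (8+0=8). Cumulative: 78
Frame 9: STRIKE. 10 + next two rolls (10+1) = 21. Cumulative: 99
Frame 10: STRIKE. Sum of all frame-10 rolls (10+1+4) = 15. Cumulative: 114

Answer: 114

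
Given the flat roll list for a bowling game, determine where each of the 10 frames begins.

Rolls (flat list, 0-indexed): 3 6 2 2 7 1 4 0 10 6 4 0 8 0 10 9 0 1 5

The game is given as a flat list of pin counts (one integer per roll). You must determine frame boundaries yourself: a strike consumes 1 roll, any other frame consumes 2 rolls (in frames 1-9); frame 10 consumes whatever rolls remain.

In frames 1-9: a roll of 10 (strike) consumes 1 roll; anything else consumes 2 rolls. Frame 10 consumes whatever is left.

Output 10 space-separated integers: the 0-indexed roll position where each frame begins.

Frame 1 starts at roll index 0: rolls=3,6 (sum=9), consumes 2 rolls
Frame 2 starts at roll index 2: rolls=2,2 (sum=4), consumes 2 rolls
Frame 3 starts at roll index 4: rolls=7,1 (sum=8), consumes 2 rolls
Frame 4 starts at roll index 6: rolls=4,0 (sum=4), consumes 2 rolls
Frame 5 starts at roll index 8: roll=10 (strike), consumes 1 roll
Frame 6 starts at roll index 9: rolls=6,4 (sum=10), consumes 2 rolls
Frame 7 starts at roll index 11: rolls=0,8 (sum=8), consumes 2 rolls
Frame 8 starts at roll index 13: rolls=0,10 (sum=10), consumes 2 rolls
Frame 9 starts at roll index 15: rolls=9,0 (sum=9), consumes 2 rolls
Frame 10 starts at roll index 17: 2 remaining rolls

Answer: 0 2 4 6 8 9 11 13 15 17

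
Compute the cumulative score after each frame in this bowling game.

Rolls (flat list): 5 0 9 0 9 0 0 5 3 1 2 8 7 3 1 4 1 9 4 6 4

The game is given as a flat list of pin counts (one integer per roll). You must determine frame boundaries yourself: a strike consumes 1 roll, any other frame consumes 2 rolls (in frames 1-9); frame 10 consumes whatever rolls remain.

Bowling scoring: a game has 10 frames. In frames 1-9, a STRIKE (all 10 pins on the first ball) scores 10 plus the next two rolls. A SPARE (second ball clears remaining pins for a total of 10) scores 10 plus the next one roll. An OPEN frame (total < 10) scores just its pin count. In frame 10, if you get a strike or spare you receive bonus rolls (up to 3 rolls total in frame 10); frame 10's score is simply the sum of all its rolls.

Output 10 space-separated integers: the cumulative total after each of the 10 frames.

Answer: 5 14 23 28 32 49 60 65 79 93

Derivation:
Frame 1: OPEN (5+0=5). Cumulative: 5
Frame 2: OPEN (9+0=9). Cumulative: 14
Frame 3: OPEN (9+0=9). Cumulative: 23
Frame 4: OPEN (0+5=5). Cumulative: 28
Frame 5: OPEN (3+1=4). Cumulative: 32
Frame 6: SPARE (2+8=10). 10 + next roll (7) = 17. Cumulative: 49
Frame 7: SPARE (7+3=10). 10 + next roll (1) = 11. Cumulative: 60
Frame 8: OPEN (1+4=5). Cumulative: 65
Frame 9: SPARE (1+9=10). 10 + next roll (4) = 14. Cumulative: 79
Frame 10: SPARE. Sum of all frame-10 rolls (4+6+4) = 14. Cumulative: 93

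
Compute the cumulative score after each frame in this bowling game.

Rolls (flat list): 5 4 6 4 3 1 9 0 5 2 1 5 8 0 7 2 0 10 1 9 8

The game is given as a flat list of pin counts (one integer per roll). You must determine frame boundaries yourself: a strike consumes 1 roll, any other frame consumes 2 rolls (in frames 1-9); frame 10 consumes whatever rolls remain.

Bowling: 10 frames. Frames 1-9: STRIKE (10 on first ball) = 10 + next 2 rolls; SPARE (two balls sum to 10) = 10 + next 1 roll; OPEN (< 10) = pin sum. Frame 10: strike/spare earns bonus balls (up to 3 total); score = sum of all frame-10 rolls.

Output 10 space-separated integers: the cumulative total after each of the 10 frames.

Frame 1: OPEN (5+4=9). Cumulative: 9
Frame 2: SPARE (6+4=10). 10 + next roll (3) = 13. Cumulative: 22
Frame 3: OPEN (3+1=4). Cumulative: 26
Frame 4: OPEN (9+0=9). Cumulative: 35
Frame 5: OPEN (5+2=7). Cumulative: 42
Frame 6: OPEN (1+5=6). Cumulative: 48
Frame 7: OPEN (8+0=8). Cumulative: 56
Frame 8: OPEN (7+2=9). Cumulative: 65
Frame 9: SPARE (0+10=10). 10 + next roll (1) = 11. Cumulative: 76
Frame 10: SPARE. Sum of all frame-10 rolls (1+9+8) = 18. Cumulative: 94

Answer: 9 22 26 35 42 48 56 65 76 94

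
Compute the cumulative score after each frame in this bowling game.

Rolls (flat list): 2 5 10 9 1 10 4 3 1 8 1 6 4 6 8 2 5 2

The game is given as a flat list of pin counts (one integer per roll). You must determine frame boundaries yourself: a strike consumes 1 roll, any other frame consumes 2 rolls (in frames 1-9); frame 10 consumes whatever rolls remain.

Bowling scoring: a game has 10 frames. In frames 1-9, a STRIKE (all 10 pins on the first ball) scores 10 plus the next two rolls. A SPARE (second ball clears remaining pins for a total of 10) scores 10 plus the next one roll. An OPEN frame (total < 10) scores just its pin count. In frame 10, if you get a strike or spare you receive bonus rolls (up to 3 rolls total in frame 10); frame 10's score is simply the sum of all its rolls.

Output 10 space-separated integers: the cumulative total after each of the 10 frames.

Answer: 7 27 47 64 71 80 87 105 120 127

Derivation:
Frame 1: OPEN (2+5=7). Cumulative: 7
Frame 2: STRIKE. 10 + next two rolls (9+1) = 20. Cumulative: 27
Frame 3: SPARE (9+1=10). 10 + next roll (10) = 20. Cumulative: 47
Frame 4: STRIKE. 10 + next two rolls (4+3) = 17. Cumulative: 64
Frame 5: OPEN (4+3=7). Cumulative: 71
Frame 6: OPEN (1+8=9). Cumulative: 80
Frame 7: OPEN (1+6=7). Cumulative: 87
Frame 8: SPARE (4+6=10). 10 + next roll (8) = 18. Cumulative: 105
Frame 9: SPARE (8+2=10). 10 + next roll (5) = 15. Cumulative: 120
Frame 10: OPEN. Sum of all frame-10 rolls (5+2) = 7. Cumulative: 127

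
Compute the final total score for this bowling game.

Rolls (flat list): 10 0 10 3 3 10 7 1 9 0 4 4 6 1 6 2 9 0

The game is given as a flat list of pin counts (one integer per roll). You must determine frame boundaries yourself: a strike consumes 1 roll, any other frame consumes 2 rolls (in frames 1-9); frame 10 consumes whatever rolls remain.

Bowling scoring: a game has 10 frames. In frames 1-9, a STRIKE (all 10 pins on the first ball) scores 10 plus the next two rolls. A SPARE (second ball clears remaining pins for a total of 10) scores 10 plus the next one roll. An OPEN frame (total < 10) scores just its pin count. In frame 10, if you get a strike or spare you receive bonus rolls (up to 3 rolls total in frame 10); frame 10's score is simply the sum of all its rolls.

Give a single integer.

Answer: 106

Derivation:
Frame 1: STRIKE. 10 + next two rolls (0+10) = 20. Cumulative: 20
Frame 2: SPARE (0+10=10). 10 + next roll (3) = 13. Cumulative: 33
Frame 3: OPEN (3+3=6). Cumulative: 39
Frame 4: STRIKE. 10 + next two rolls (7+1) = 18. Cumulative: 57
Frame 5: OPEN (7+1=8). Cumulative: 65
Frame 6: OPEN (9+0=9). Cumulative: 74
Frame 7: OPEN (4+4=8). Cumulative: 82
Frame 8: OPEN (6+1=7). Cumulative: 89
Frame 9: OPEN (6+2=8). Cumulative: 97
Frame 10: OPEN. Sum of all frame-10 rolls (9+0) = 9. Cumulative: 106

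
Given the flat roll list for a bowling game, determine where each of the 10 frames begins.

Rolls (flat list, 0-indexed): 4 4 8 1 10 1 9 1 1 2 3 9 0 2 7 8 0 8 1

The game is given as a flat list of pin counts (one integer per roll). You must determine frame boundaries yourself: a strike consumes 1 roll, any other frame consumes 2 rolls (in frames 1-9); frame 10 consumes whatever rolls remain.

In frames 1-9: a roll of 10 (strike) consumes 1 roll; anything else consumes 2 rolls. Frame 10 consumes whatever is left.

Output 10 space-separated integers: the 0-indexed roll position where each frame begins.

Frame 1 starts at roll index 0: rolls=4,4 (sum=8), consumes 2 rolls
Frame 2 starts at roll index 2: rolls=8,1 (sum=9), consumes 2 rolls
Frame 3 starts at roll index 4: roll=10 (strike), consumes 1 roll
Frame 4 starts at roll index 5: rolls=1,9 (sum=10), consumes 2 rolls
Frame 5 starts at roll index 7: rolls=1,1 (sum=2), consumes 2 rolls
Frame 6 starts at roll index 9: rolls=2,3 (sum=5), consumes 2 rolls
Frame 7 starts at roll index 11: rolls=9,0 (sum=9), consumes 2 rolls
Frame 8 starts at roll index 13: rolls=2,7 (sum=9), consumes 2 rolls
Frame 9 starts at roll index 15: rolls=8,0 (sum=8), consumes 2 rolls
Frame 10 starts at roll index 17: 2 remaining rolls

Answer: 0 2 4 5 7 9 11 13 15 17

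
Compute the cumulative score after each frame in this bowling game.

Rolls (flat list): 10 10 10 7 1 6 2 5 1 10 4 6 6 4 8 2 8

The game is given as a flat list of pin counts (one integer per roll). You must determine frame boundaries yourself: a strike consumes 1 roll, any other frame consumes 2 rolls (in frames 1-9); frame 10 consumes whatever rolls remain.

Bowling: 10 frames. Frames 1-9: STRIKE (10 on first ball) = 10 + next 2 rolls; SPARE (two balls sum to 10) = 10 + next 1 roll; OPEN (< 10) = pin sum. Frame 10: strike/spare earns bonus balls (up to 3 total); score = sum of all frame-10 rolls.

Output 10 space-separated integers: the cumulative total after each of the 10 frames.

Frame 1: STRIKE. 10 + next two rolls (10+10) = 30. Cumulative: 30
Frame 2: STRIKE. 10 + next two rolls (10+7) = 27. Cumulative: 57
Frame 3: STRIKE. 10 + next two rolls (7+1) = 18. Cumulative: 75
Frame 4: OPEN (7+1=8). Cumulative: 83
Frame 5: OPEN (6+2=8). Cumulative: 91
Frame 6: OPEN (5+1=6). Cumulative: 97
Frame 7: STRIKE. 10 + next two rolls (4+6) = 20. Cumulative: 117
Frame 8: SPARE (4+6=10). 10 + next roll (6) = 16. Cumulative: 133
Frame 9: SPARE (6+4=10). 10 + next roll (8) = 18. Cumulative: 151
Frame 10: SPARE. Sum of all frame-10 rolls (8+2+8) = 18. Cumulative: 169

Answer: 30 57 75 83 91 97 117 133 151 169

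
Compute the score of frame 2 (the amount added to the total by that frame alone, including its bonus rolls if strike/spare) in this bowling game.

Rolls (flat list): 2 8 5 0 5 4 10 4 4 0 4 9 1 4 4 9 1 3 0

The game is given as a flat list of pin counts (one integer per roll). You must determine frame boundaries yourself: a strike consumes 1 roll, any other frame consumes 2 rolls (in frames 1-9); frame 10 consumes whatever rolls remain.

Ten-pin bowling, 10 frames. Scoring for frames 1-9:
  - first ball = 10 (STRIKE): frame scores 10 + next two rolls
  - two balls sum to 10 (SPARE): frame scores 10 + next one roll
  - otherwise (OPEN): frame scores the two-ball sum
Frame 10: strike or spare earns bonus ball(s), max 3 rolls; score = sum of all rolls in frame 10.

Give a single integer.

Frame 1: SPARE (2+8=10). 10 + next roll (5) = 15. Cumulative: 15
Frame 2: OPEN (5+0=5). Cumulative: 20
Frame 3: OPEN (5+4=9). Cumulative: 29
Frame 4: STRIKE. 10 + next two rolls (4+4) = 18. Cumulative: 47

Answer: 5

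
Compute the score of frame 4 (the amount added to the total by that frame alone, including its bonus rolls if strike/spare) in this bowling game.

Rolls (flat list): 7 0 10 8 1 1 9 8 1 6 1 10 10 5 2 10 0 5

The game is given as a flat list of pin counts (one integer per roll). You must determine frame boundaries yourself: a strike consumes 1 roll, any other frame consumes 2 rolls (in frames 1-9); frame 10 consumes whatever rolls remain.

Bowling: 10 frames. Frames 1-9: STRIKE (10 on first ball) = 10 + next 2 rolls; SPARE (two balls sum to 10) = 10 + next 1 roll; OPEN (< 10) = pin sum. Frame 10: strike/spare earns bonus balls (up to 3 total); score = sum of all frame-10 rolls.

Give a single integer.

Answer: 18

Derivation:
Frame 1: OPEN (7+0=7). Cumulative: 7
Frame 2: STRIKE. 10 + next two rolls (8+1) = 19. Cumulative: 26
Frame 3: OPEN (8+1=9). Cumulative: 35
Frame 4: SPARE (1+9=10). 10 + next roll (8) = 18. Cumulative: 53
Frame 5: OPEN (8+1=9). Cumulative: 62
Frame 6: OPEN (6+1=7). Cumulative: 69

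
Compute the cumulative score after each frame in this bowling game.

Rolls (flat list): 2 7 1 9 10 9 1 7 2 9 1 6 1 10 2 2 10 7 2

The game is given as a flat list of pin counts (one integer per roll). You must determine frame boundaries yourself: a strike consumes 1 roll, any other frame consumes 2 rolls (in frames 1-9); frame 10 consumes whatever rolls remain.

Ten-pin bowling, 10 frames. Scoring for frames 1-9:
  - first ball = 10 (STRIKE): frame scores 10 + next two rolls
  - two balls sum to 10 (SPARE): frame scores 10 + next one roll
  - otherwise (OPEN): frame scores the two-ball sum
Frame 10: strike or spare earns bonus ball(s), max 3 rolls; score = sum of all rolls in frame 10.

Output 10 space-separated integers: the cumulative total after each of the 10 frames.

Frame 1: OPEN (2+7=9). Cumulative: 9
Frame 2: SPARE (1+9=10). 10 + next roll (10) = 20. Cumulative: 29
Frame 3: STRIKE. 10 + next two rolls (9+1) = 20. Cumulative: 49
Frame 4: SPARE (9+1=10). 10 + next roll (7) = 17. Cumulative: 66
Frame 5: OPEN (7+2=9). Cumulative: 75
Frame 6: SPARE (9+1=10). 10 + next roll (6) = 16. Cumulative: 91
Frame 7: OPEN (6+1=7). Cumulative: 98
Frame 8: STRIKE. 10 + next two rolls (2+2) = 14. Cumulative: 112
Frame 9: OPEN (2+2=4). Cumulative: 116
Frame 10: STRIKE. Sum of all frame-10 rolls (10+7+2) = 19. Cumulative: 135

Answer: 9 29 49 66 75 91 98 112 116 135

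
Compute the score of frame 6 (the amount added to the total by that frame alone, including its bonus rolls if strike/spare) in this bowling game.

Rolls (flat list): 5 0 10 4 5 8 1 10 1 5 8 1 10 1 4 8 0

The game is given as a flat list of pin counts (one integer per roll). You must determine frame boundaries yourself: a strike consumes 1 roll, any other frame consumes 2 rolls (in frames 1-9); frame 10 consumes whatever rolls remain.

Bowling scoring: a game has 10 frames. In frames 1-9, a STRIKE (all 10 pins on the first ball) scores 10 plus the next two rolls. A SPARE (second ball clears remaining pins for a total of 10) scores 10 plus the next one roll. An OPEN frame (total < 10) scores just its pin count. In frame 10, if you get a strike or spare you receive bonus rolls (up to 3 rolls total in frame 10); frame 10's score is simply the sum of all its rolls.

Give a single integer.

Frame 1: OPEN (5+0=5). Cumulative: 5
Frame 2: STRIKE. 10 + next two rolls (4+5) = 19. Cumulative: 24
Frame 3: OPEN (4+5=9). Cumulative: 33
Frame 4: OPEN (8+1=9). Cumulative: 42
Frame 5: STRIKE. 10 + next two rolls (1+5) = 16. Cumulative: 58
Frame 6: OPEN (1+5=6). Cumulative: 64
Frame 7: OPEN (8+1=9). Cumulative: 73
Frame 8: STRIKE. 10 + next two rolls (1+4) = 15. Cumulative: 88

Answer: 6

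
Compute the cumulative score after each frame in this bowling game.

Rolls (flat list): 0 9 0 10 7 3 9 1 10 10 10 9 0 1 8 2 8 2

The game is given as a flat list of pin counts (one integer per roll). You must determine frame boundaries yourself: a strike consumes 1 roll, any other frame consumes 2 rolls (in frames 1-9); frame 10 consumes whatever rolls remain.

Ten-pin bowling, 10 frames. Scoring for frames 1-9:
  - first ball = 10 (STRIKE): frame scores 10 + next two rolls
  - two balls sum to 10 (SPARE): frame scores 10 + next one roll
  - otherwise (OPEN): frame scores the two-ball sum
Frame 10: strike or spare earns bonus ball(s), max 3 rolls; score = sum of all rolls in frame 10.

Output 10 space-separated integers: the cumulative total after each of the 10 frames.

Frame 1: OPEN (0+9=9). Cumulative: 9
Frame 2: SPARE (0+10=10). 10 + next roll (7) = 17. Cumulative: 26
Frame 3: SPARE (7+3=10). 10 + next roll (9) = 19. Cumulative: 45
Frame 4: SPARE (9+1=10). 10 + next roll (10) = 20. Cumulative: 65
Frame 5: STRIKE. 10 + next two rolls (10+10) = 30. Cumulative: 95
Frame 6: STRIKE. 10 + next two rolls (10+9) = 29. Cumulative: 124
Frame 7: STRIKE. 10 + next two rolls (9+0) = 19. Cumulative: 143
Frame 8: OPEN (9+0=9). Cumulative: 152
Frame 9: OPEN (1+8=9). Cumulative: 161
Frame 10: SPARE. Sum of all frame-10 rolls (2+8+2) = 12. Cumulative: 173

Answer: 9 26 45 65 95 124 143 152 161 173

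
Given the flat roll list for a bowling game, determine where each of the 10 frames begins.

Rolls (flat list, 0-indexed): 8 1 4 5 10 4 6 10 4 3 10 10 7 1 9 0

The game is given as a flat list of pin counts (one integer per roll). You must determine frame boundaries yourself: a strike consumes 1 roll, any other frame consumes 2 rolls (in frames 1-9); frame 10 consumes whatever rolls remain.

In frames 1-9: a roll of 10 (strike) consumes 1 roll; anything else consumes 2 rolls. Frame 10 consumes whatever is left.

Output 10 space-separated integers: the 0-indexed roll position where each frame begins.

Answer: 0 2 4 5 7 8 10 11 12 14

Derivation:
Frame 1 starts at roll index 0: rolls=8,1 (sum=9), consumes 2 rolls
Frame 2 starts at roll index 2: rolls=4,5 (sum=9), consumes 2 rolls
Frame 3 starts at roll index 4: roll=10 (strike), consumes 1 roll
Frame 4 starts at roll index 5: rolls=4,6 (sum=10), consumes 2 rolls
Frame 5 starts at roll index 7: roll=10 (strike), consumes 1 roll
Frame 6 starts at roll index 8: rolls=4,3 (sum=7), consumes 2 rolls
Frame 7 starts at roll index 10: roll=10 (strike), consumes 1 roll
Frame 8 starts at roll index 11: roll=10 (strike), consumes 1 roll
Frame 9 starts at roll index 12: rolls=7,1 (sum=8), consumes 2 rolls
Frame 10 starts at roll index 14: 2 remaining rolls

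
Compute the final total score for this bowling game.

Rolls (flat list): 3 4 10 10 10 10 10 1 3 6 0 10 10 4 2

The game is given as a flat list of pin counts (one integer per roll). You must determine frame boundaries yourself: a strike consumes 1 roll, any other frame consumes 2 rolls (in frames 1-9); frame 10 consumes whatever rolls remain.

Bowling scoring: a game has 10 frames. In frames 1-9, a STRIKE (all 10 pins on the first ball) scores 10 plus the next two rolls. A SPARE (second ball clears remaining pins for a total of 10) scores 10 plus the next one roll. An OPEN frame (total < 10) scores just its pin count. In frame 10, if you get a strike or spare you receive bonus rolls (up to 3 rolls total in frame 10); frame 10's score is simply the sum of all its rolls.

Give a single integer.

Answer: 182

Derivation:
Frame 1: OPEN (3+4=7). Cumulative: 7
Frame 2: STRIKE. 10 + next two rolls (10+10) = 30. Cumulative: 37
Frame 3: STRIKE. 10 + next two rolls (10+10) = 30. Cumulative: 67
Frame 4: STRIKE. 10 + next two rolls (10+10) = 30. Cumulative: 97
Frame 5: STRIKE. 10 + next two rolls (10+1) = 21. Cumulative: 118
Frame 6: STRIKE. 10 + next two rolls (1+3) = 14. Cumulative: 132
Frame 7: OPEN (1+3=4). Cumulative: 136
Frame 8: OPEN (6+0=6). Cumulative: 142
Frame 9: STRIKE. 10 + next two rolls (10+4) = 24. Cumulative: 166
Frame 10: STRIKE. Sum of all frame-10 rolls (10+4+2) = 16. Cumulative: 182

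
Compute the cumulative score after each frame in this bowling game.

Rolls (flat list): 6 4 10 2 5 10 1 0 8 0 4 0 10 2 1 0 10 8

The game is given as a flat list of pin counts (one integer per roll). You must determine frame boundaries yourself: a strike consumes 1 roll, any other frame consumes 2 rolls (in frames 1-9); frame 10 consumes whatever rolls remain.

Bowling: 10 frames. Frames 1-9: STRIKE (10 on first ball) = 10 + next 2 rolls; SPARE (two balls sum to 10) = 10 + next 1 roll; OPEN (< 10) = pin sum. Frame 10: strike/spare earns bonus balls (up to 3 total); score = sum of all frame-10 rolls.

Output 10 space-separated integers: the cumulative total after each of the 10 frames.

Answer: 20 37 44 55 56 64 68 81 84 102

Derivation:
Frame 1: SPARE (6+4=10). 10 + next roll (10) = 20. Cumulative: 20
Frame 2: STRIKE. 10 + next two rolls (2+5) = 17. Cumulative: 37
Frame 3: OPEN (2+5=7). Cumulative: 44
Frame 4: STRIKE. 10 + next two rolls (1+0) = 11. Cumulative: 55
Frame 5: OPEN (1+0=1). Cumulative: 56
Frame 6: OPEN (8+0=8). Cumulative: 64
Frame 7: OPEN (4+0=4). Cumulative: 68
Frame 8: STRIKE. 10 + next two rolls (2+1) = 13. Cumulative: 81
Frame 9: OPEN (2+1=3). Cumulative: 84
Frame 10: SPARE. Sum of all frame-10 rolls (0+10+8) = 18. Cumulative: 102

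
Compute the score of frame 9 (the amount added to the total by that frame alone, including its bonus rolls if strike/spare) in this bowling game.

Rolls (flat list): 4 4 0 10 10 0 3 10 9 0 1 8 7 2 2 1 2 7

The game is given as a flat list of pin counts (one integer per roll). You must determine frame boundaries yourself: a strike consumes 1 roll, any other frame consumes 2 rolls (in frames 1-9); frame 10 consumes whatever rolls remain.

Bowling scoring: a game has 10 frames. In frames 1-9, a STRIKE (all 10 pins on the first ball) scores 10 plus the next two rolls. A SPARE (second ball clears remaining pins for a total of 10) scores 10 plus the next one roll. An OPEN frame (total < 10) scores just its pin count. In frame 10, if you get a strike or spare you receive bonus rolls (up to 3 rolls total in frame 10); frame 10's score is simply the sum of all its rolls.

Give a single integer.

Frame 1: OPEN (4+4=8). Cumulative: 8
Frame 2: SPARE (0+10=10). 10 + next roll (10) = 20. Cumulative: 28
Frame 3: STRIKE. 10 + next two rolls (0+3) = 13. Cumulative: 41
Frame 4: OPEN (0+3=3). Cumulative: 44
Frame 5: STRIKE. 10 + next two rolls (9+0) = 19. Cumulative: 63
Frame 6: OPEN (9+0=9). Cumulative: 72
Frame 7: OPEN (1+8=9). Cumulative: 81
Frame 8: OPEN (7+2=9). Cumulative: 90
Frame 9: OPEN (2+1=3). Cumulative: 93
Frame 10: OPEN. Sum of all frame-10 rolls (2+7) = 9. Cumulative: 102

Answer: 3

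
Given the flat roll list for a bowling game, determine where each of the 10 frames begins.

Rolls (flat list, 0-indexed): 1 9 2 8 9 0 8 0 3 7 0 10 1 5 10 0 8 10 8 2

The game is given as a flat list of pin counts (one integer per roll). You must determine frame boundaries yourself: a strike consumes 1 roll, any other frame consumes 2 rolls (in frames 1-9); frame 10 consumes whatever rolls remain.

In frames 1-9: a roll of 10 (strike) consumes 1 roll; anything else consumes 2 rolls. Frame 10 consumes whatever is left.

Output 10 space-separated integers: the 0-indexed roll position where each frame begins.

Frame 1 starts at roll index 0: rolls=1,9 (sum=10), consumes 2 rolls
Frame 2 starts at roll index 2: rolls=2,8 (sum=10), consumes 2 rolls
Frame 3 starts at roll index 4: rolls=9,0 (sum=9), consumes 2 rolls
Frame 4 starts at roll index 6: rolls=8,0 (sum=8), consumes 2 rolls
Frame 5 starts at roll index 8: rolls=3,7 (sum=10), consumes 2 rolls
Frame 6 starts at roll index 10: rolls=0,10 (sum=10), consumes 2 rolls
Frame 7 starts at roll index 12: rolls=1,5 (sum=6), consumes 2 rolls
Frame 8 starts at roll index 14: roll=10 (strike), consumes 1 roll
Frame 9 starts at roll index 15: rolls=0,8 (sum=8), consumes 2 rolls
Frame 10 starts at roll index 17: 3 remaining rolls

Answer: 0 2 4 6 8 10 12 14 15 17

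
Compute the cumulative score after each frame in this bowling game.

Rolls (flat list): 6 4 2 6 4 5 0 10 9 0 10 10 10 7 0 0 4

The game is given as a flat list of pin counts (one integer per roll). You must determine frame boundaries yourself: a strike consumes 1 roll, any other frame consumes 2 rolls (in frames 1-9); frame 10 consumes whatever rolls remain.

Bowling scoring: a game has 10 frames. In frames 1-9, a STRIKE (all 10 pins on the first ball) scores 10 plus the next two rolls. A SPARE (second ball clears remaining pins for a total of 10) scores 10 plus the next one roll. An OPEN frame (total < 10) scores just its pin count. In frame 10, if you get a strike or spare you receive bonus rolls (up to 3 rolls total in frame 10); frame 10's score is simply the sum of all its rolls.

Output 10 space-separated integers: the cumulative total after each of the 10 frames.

Frame 1: SPARE (6+4=10). 10 + next roll (2) = 12. Cumulative: 12
Frame 2: OPEN (2+6=8). Cumulative: 20
Frame 3: OPEN (4+5=9). Cumulative: 29
Frame 4: SPARE (0+10=10). 10 + next roll (9) = 19. Cumulative: 48
Frame 5: OPEN (9+0=9). Cumulative: 57
Frame 6: STRIKE. 10 + next two rolls (10+10) = 30. Cumulative: 87
Frame 7: STRIKE. 10 + next two rolls (10+7) = 27. Cumulative: 114
Frame 8: STRIKE. 10 + next two rolls (7+0) = 17. Cumulative: 131
Frame 9: OPEN (7+0=7). Cumulative: 138
Frame 10: OPEN. Sum of all frame-10 rolls (0+4) = 4. Cumulative: 142

Answer: 12 20 29 48 57 87 114 131 138 142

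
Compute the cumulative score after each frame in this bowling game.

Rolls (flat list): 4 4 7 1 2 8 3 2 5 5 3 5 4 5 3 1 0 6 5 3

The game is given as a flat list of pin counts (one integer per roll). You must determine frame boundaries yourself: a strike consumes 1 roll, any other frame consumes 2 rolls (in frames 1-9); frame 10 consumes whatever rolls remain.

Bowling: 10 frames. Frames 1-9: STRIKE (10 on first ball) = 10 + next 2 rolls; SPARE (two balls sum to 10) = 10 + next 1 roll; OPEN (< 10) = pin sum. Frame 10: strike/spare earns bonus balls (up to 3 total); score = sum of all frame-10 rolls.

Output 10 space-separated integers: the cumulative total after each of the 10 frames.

Answer: 8 16 29 34 47 55 64 68 74 82

Derivation:
Frame 1: OPEN (4+4=8). Cumulative: 8
Frame 2: OPEN (7+1=8). Cumulative: 16
Frame 3: SPARE (2+8=10). 10 + next roll (3) = 13. Cumulative: 29
Frame 4: OPEN (3+2=5). Cumulative: 34
Frame 5: SPARE (5+5=10). 10 + next roll (3) = 13. Cumulative: 47
Frame 6: OPEN (3+5=8). Cumulative: 55
Frame 7: OPEN (4+5=9). Cumulative: 64
Frame 8: OPEN (3+1=4). Cumulative: 68
Frame 9: OPEN (0+6=6). Cumulative: 74
Frame 10: OPEN. Sum of all frame-10 rolls (5+3) = 8. Cumulative: 82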